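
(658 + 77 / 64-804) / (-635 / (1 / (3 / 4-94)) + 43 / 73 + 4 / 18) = -6088419 / 2489853872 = -0.00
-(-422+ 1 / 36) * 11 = 167101 / 36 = 4641.69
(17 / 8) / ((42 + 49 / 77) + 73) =187 / 10176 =0.02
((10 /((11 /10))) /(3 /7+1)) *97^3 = 63887110 /11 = 5807919.09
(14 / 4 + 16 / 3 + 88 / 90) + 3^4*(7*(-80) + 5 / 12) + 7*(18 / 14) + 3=-8154799 / 180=-45304.44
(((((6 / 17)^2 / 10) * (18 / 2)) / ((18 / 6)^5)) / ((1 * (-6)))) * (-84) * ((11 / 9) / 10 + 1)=1414 / 195075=0.01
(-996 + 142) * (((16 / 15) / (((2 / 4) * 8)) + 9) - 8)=-16226 / 15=-1081.73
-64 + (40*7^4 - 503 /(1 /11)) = 90443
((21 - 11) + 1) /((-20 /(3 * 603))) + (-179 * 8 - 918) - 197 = -70839 /20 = -3541.95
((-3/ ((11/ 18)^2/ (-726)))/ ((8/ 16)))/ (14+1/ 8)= 93312/ 113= 825.77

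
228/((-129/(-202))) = 15352/43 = 357.02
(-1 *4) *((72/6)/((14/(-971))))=23304/7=3329.14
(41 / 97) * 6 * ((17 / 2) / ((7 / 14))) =4182 / 97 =43.11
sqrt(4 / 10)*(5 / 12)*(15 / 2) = 5*sqrt(10) / 8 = 1.98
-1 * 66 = -66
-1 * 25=-25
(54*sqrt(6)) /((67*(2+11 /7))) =378*sqrt(6) /1675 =0.55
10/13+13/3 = 199/39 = 5.10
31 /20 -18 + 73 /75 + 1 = -14.48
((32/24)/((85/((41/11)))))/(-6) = -82/8415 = -0.01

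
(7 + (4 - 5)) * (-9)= -54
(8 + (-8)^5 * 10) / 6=-54612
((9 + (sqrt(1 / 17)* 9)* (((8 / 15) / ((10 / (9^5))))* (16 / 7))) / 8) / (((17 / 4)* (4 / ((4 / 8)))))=9 / 272 + 708588* sqrt(17) / 50575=57.80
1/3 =0.33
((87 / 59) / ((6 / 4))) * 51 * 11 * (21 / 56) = 48807 / 236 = 206.81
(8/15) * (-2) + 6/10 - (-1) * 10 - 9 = 8/15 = 0.53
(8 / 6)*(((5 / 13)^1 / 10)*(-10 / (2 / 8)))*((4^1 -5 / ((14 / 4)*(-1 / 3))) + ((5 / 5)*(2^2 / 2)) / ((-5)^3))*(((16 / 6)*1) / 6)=-17152 / 2275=-7.54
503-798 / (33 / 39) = -4841 / 11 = -440.09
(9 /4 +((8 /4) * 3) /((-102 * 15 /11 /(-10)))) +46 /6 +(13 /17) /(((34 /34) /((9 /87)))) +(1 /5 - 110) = -99.37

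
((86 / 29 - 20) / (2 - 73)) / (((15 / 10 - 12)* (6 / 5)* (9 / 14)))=-0.03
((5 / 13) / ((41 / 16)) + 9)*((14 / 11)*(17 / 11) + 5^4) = 369983851 / 64493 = 5736.81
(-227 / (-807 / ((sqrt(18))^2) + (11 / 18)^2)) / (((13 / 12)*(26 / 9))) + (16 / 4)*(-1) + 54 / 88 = -187982257 / 107115580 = -1.75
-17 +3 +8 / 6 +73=181 / 3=60.33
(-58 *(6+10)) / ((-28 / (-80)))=-18560 / 7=-2651.43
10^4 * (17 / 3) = 170000 / 3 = 56666.67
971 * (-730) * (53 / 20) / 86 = -3756799 / 172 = -21841.85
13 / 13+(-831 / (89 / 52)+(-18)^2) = -14287 / 89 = -160.53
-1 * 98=-98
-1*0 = 0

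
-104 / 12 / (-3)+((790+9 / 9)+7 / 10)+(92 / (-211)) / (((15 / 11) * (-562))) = 4240080319 / 5336190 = 794.59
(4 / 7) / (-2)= -2 / 7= -0.29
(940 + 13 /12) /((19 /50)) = 282325 /114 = 2476.54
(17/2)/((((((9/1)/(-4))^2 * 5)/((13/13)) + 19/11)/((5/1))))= 7480/4759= 1.57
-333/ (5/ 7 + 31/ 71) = -165501/ 572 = -289.34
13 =13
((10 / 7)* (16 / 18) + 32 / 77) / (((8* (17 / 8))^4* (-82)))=-584 / 2373082173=-0.00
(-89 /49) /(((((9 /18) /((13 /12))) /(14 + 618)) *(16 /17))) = -1553851 /588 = -2642.60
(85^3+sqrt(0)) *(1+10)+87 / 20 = 135107587 / 20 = 6755379.35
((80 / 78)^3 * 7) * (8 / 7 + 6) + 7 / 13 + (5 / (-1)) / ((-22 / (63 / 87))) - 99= -1678499825 / 37845522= -44.35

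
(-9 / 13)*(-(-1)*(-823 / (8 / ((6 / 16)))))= 22221 / 832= 26.71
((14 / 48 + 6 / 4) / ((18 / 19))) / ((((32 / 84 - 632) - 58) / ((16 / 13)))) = -5719 / 1694394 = -0.00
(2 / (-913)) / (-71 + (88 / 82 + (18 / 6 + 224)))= -41 / 2939860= -0.00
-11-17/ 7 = -94/ 7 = -13.43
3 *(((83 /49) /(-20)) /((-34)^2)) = -249 /1132880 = -0.00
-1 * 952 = -952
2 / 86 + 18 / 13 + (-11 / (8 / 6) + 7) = 353 / 2236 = 0.16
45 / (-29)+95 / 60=0.03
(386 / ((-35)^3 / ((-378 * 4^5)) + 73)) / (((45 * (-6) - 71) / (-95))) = 2027704320 / 1378571953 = 1.47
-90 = -90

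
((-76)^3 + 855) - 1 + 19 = -438103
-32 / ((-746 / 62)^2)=-30752 / 139129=-0.22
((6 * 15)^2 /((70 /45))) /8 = 18225 /28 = 650.89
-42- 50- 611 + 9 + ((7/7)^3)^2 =-693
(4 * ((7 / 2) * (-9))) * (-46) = 5796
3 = 3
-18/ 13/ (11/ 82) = -1476/ 143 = -10.32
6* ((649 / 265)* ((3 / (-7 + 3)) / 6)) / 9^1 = -649 / 3180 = -0.20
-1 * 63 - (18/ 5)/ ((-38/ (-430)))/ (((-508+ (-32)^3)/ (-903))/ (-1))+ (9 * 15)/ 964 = -3136527405/ 50790268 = -61.75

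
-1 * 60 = -60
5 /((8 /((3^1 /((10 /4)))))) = 3 /4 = 0.75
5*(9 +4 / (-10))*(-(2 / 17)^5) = -0.00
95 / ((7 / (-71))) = -6745 / 7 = -963.57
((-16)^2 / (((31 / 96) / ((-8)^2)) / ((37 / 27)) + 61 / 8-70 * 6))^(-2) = 976428067126801 / 376307854606336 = 2.59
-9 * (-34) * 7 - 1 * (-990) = 3132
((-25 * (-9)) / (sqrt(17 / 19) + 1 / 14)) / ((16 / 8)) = -29925 / 3313 + 22050 * sqrt(323) / 3313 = 110.58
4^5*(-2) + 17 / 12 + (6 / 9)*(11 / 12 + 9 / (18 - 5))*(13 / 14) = -2045.59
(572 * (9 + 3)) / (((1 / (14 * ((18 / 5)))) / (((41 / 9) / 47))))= 7879872 / 235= 33531.37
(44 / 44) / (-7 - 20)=-1 / 27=-0.04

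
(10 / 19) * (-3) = -30 / 19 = -1.58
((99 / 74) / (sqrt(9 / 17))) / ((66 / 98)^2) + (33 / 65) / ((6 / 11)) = 121 / 130 + 2401 * sqrt(17) / 2442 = 4.98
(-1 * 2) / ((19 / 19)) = -2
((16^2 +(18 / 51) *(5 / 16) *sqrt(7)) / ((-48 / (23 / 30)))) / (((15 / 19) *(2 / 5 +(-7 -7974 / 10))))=0.01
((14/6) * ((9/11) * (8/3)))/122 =28/671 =0.04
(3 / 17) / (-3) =-1 / 17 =-0.06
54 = 54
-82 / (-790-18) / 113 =0.00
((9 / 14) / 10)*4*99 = 891 / 35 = 25.46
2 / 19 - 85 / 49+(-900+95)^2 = 648023.37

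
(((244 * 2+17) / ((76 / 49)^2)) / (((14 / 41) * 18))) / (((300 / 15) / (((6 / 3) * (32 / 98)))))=28987 / 25992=1.12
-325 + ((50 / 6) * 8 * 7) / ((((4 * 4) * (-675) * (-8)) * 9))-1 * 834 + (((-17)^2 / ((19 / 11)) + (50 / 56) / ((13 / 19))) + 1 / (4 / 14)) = -19902437309 / 20167056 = -986.88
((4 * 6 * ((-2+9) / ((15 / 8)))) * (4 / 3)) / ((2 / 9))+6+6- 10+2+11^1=2763 / 5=552.60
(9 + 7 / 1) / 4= 4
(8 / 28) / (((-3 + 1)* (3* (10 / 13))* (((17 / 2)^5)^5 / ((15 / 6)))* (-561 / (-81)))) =-981467136 / 7553751282764058714031897118293613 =-0.00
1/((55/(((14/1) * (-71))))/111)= -2006.07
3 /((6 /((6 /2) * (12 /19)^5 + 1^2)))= 3222595 /4952198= 0.65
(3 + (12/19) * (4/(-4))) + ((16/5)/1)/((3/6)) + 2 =1023/95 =10.77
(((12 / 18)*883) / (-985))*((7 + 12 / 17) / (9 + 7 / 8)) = -1850768 / 3968565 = -0.47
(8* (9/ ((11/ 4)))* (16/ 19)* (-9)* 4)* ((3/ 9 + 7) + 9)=-2709504/ 209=-12964.13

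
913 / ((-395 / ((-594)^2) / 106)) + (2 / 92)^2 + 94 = -72254470687853 / 835820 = -86447405.77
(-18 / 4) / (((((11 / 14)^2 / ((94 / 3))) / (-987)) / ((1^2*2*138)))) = 7528378032 / 121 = 62218000.26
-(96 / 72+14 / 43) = -214 / 129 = -1.66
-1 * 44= -44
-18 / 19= -0.95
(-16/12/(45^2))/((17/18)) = -8/11475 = -0.00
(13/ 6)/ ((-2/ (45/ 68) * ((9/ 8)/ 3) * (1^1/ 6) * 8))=-1.43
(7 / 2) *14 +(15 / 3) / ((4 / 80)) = 149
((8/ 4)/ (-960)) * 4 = -1/ 120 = -0.01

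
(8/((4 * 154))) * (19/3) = 19/231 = 0.08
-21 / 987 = -1 / 47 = -0.02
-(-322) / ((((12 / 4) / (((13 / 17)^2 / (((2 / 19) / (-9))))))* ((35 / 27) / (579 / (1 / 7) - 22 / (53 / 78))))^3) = -3915717572996088715117578037046481 / 88041457070318500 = -44475837898373427.73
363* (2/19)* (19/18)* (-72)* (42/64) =-7623/4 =-1905.75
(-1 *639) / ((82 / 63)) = -40257 / 82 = -490.94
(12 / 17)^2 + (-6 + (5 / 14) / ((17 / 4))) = -10960 / 2023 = -5.42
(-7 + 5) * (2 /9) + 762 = 6854 /9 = 761.56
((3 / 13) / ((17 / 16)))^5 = 254803968 / 527182965101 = 0.00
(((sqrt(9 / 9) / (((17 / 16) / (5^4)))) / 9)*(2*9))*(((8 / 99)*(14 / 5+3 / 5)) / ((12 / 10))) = 80000 / 297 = 269.36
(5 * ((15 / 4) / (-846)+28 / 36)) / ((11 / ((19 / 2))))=248615 / 74448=3.34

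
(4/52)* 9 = 9/13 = 0.69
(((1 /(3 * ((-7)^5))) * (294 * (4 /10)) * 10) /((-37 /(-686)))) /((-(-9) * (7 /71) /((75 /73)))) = -0.50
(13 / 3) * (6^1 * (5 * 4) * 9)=4680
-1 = -1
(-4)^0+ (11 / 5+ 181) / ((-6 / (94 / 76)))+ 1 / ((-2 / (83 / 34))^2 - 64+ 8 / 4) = -36.78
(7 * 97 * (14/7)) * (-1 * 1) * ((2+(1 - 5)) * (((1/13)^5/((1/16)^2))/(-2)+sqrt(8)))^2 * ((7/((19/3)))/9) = -13978483658505408/2619311345131+19468288 * sqrt(2)/21163701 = -5335.40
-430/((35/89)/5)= -38270/7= -5467.14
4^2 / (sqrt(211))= 16 *sqrt(211) / 211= 1.10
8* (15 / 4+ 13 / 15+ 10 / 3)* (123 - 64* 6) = -82998 / 5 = -16599.60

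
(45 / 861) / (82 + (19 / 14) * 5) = 30 / 50963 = 0.00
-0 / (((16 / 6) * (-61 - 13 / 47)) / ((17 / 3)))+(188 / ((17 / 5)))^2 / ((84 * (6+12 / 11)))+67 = 17073247 / 236691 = 72.13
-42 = -42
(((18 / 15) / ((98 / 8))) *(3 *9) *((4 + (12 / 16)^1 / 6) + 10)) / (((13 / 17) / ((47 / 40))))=7313247 / 127400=57.40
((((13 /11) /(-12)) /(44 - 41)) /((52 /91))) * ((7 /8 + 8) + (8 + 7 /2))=-14833 /12672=-1.17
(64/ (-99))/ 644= -16/ 15939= -0.00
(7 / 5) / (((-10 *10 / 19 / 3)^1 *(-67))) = 399 / 33500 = 0.01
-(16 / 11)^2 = -256 / 121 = -2.12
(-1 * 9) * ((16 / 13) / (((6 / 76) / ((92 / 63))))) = -55936 / 273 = -204.89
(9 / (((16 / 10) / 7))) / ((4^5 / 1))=315 / 8192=0.04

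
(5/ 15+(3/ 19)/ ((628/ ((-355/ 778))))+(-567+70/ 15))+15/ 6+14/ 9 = -46615076149/ 83547864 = -557.94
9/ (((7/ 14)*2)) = 9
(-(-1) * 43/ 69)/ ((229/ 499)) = 21457/ 15801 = 1.36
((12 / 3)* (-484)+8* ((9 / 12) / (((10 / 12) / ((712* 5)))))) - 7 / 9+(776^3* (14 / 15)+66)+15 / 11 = 215899084592 / 495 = 436159766.85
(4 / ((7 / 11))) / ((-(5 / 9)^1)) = -396 / 35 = -11.31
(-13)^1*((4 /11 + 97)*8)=-111384 /11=-10125.82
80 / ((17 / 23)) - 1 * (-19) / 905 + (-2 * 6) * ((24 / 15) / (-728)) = 151599517 / 1400035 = 108.28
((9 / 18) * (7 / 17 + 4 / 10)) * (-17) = -69 / 10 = -6.90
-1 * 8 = -8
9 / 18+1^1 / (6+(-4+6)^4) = 0.55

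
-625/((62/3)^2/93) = -16875/124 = -136.09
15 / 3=5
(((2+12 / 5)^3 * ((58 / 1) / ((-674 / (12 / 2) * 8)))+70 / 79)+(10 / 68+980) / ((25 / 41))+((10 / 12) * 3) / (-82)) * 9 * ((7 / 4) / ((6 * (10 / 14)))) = 2186030252506989 / 371124620000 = 5890.29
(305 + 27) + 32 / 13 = 4348 / 13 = 334.46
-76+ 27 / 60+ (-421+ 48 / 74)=-366967 / 740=-495.90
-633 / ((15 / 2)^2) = -844 / 75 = -11.25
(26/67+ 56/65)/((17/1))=5442/74035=0.07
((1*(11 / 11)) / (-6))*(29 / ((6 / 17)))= -493 / 36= -13.69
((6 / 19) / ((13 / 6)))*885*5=159300 / 247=644.94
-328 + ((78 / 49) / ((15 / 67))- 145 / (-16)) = -1222363 / 3920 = -311.83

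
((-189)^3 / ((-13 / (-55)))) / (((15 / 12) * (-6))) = 49509306 / 13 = 3808408.15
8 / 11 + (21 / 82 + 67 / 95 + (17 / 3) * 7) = 41.36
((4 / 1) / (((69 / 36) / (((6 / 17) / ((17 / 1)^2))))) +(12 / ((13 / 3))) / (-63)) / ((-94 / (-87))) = -18521778 / 483296723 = -0.04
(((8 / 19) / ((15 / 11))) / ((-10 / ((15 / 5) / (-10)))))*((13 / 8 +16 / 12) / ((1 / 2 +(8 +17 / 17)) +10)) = 781 / 555750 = 0.00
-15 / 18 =-0.83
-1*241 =-241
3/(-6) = -1/2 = -0.50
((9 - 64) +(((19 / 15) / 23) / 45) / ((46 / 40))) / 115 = -3927749 / 8212725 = -0.48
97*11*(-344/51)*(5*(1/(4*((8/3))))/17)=-229405/1156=-198.45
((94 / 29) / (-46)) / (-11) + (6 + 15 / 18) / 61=318019 / 2685342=0.12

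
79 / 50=1.58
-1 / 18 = -0.06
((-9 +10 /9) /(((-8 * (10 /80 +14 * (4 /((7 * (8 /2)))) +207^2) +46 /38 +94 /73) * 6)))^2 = 9697719529 /659232397724028762384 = 0.00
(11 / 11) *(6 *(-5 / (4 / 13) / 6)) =-65 / 4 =-16.25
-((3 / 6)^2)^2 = -1 / 16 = -0.06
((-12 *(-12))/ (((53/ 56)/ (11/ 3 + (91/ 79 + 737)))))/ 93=157526656/ 129797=1213.64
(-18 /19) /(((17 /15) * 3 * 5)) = -0.06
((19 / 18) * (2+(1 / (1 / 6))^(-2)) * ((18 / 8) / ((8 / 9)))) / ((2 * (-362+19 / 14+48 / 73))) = -708757 / 94183680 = -0.01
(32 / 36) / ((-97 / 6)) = -16 / 291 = -0.05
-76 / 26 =-38 / 13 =-2.92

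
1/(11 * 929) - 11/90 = -112319/919710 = -0.12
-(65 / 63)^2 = -4225 / 3969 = -1.06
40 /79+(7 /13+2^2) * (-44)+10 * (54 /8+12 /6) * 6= 325.81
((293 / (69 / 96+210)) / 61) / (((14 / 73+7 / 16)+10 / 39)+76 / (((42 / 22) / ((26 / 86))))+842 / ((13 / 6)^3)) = 7241974544896 / 30405238432126261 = 0.00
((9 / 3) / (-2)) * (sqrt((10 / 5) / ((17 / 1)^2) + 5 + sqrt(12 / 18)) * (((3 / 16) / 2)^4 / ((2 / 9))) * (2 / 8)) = -729 * sqrt(867 * sqrt(6) + 13023) / 285212672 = -0.00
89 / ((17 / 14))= 1246 / 17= 73.29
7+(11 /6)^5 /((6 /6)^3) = 215483 /7776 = 27.71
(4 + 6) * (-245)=-2450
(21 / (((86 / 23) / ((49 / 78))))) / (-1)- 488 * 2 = -2190225 / 2236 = -979.53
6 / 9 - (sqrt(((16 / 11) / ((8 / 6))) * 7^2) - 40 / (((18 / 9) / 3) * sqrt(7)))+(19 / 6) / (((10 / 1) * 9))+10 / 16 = -14 * sqrt(33) / 11+1433 / 1080+60 * sqrt(7) / 7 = 16.69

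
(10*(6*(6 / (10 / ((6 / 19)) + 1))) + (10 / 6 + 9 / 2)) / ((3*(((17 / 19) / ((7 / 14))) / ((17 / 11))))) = 96007 / 19404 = 4.95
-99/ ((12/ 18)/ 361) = -107217/ 2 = -53608.50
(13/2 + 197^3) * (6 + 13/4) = 565758083/8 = 70719760.38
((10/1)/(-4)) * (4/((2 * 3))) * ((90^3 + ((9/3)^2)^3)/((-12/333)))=134999865/4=33749966.25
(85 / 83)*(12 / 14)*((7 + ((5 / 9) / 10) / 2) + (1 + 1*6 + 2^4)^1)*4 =183770 / 1743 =105.43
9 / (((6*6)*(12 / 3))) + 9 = 145 / 16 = 9.06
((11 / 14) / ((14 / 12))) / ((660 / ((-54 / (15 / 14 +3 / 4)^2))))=-24 / 1445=-0.02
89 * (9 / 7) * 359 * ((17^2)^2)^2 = 2005941833976519 / 7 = 286563119139502.71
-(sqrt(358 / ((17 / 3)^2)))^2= -3222 / 289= -11.15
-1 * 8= -8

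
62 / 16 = 31 / 8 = 3.88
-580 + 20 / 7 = -577.14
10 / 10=1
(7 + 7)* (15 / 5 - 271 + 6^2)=-3248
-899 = -899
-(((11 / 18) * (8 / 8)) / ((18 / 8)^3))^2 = -123904 / 43046721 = -0.00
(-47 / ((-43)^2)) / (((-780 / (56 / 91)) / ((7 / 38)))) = 329 / 89057085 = 0.00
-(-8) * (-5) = -40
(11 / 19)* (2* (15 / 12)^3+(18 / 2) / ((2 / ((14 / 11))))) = 3391 / 608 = 5.58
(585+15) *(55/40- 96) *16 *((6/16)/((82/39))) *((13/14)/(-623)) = 241.48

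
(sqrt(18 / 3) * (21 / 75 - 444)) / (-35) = 11093 * sqrt(6) / 875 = 31.05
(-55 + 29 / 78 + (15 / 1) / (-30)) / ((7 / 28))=-8600 / 39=-220.51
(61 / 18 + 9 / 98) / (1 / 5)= 7675 / 441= 17.40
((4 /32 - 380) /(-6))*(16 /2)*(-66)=-33429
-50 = -50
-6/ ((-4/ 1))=3/ 2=1.50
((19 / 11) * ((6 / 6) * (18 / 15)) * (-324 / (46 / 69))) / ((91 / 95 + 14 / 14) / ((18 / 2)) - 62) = 789507 / 48422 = 16.30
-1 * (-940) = 940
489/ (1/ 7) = 3423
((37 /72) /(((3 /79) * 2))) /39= 2923 /16848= 0.17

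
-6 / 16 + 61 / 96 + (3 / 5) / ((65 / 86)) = 32893 / 31200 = 1.05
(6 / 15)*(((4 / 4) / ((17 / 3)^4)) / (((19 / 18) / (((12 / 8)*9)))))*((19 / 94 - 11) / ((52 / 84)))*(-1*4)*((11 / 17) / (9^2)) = 45579996 / 16483119913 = 0.00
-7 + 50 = 43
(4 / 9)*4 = 1.78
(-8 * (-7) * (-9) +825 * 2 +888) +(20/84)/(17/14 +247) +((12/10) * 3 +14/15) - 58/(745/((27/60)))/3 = 6332976281/3106650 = 2038.52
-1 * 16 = -16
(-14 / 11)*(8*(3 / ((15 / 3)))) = -336 / 55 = -6.11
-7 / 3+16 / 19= -85 / 57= -1.49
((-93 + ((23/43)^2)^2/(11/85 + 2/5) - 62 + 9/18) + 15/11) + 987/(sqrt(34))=-103556804587/676922598 + 987 * sqrt(34)/34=16.29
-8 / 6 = -4 / 3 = -1.33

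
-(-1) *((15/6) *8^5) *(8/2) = 327680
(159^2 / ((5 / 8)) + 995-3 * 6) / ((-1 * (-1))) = 207133 / 5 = 41426.60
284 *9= 2556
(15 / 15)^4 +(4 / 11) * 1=15 / 11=1.36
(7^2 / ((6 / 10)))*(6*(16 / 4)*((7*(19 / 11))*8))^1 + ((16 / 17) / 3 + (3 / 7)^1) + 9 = 189595.20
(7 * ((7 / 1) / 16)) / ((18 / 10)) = 245 / 144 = 1.70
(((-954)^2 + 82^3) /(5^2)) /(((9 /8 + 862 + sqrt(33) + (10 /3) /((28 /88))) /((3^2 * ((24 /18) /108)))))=2402340631712 /323085507495- 4583213824 * sqrt(33) /538475845825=7.39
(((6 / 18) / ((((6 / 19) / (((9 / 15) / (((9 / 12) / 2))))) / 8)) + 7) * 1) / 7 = 923 / 315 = 2.93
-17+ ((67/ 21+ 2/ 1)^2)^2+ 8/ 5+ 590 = 1264534718/ 972405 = 1300.42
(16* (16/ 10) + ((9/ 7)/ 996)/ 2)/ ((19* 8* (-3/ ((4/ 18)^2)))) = -594959/ 214598160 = -0.00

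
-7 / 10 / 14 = -1 / 20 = -0.05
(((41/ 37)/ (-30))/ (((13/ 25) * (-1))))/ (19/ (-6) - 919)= -205/ 2661373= -0.00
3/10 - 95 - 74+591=4223/10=422.30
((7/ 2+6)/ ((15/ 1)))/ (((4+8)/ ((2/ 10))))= 19/ 1800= 0.01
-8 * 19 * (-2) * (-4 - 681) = -208240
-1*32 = -32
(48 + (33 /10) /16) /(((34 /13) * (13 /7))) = 53991 /5440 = 9.92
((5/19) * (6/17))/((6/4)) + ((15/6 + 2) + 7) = 7469/646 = 11.56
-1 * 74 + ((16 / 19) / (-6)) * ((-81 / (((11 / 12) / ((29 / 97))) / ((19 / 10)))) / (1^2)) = -357206 / 5335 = -66.96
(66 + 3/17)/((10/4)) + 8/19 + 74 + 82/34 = 33367/323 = 103.30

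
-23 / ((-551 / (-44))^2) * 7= -1.03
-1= -1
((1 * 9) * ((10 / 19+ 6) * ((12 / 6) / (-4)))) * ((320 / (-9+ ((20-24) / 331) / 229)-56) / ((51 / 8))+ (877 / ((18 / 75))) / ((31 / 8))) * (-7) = 8413396258680 / 44069797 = 190910.71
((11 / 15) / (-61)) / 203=-11 / 185745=-0.00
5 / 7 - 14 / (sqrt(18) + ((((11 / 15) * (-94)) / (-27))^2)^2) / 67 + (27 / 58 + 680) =2171508033810751171875 * sqrt(2) / 6190972799591726736694163 + 1712156760339949581296998565117 / 2513534956634241055097830178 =681.18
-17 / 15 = -1.13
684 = 684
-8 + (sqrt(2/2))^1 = -7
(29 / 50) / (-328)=-29 / 16400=-0.00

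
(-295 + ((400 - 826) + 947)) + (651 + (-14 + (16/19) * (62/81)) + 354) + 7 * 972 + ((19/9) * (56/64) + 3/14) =691515085/86184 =8023.71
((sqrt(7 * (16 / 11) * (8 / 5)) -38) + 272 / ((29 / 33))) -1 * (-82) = 8 * sqrt(770) / 55 + 10252 / 29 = 357.55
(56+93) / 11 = 149 / 11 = 13.55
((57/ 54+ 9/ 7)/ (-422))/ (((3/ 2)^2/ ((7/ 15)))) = -59/ 51273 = -0.00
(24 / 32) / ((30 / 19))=19 / 40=0.48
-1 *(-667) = 667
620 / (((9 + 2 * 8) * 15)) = 124 / 75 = 1.65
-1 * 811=-811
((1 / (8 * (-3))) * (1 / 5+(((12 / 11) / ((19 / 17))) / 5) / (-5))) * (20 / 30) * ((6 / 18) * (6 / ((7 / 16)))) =-6728 / 329175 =-0.02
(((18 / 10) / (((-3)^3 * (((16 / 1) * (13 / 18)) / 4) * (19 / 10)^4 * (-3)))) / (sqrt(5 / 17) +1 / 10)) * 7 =-170000 / 116897937 +100000 * sqrt(85) / 116897937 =0.01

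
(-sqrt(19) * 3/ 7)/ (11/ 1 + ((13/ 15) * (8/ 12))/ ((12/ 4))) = -0.17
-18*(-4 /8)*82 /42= 123 /7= 17.57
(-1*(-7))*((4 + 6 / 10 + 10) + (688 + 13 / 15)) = 73864 / 15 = 4924.27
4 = 4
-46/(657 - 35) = -23/311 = -0.07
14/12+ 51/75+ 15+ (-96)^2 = 1384927/150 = 9232.85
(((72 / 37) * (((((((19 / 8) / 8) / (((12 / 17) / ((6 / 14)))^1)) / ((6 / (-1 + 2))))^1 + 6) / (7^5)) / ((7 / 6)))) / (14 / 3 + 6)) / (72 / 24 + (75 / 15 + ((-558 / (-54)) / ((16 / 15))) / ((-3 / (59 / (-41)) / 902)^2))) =15754905 / 509273381304144128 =0.00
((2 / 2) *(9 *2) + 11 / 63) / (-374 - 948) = -1145 / 83286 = -0.01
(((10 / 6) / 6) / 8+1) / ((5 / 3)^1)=149 / 240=0.62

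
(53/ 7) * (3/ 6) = 53/ 14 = 3.79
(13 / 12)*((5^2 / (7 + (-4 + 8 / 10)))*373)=606125 / 228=2658.44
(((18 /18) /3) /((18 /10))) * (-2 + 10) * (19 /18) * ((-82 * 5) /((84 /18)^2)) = -38950 /1323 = -29.44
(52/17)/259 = 52/4403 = 0.01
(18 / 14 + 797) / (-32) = -1397 / 56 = -24.95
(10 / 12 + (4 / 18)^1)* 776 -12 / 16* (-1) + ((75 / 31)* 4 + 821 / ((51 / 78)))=39560141 / 18972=2085.19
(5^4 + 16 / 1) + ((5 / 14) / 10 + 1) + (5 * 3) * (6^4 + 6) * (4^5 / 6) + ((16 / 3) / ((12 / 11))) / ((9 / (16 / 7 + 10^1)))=7560987433 / 2268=3333768.71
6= 6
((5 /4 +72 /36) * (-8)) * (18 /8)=-117 /2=-58.50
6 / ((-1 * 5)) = -6 / 5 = -1.20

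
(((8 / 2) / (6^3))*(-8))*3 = -4 / 9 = -0.44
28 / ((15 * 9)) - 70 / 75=-98 / 135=-0.73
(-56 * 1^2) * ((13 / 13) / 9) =-56 / 9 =-6.22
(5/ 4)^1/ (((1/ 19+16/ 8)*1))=95/ 156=0.61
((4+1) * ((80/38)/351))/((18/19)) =100/3159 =0.03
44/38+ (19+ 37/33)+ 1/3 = 4517/209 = 21.61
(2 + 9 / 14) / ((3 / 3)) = 37 / 14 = 2.64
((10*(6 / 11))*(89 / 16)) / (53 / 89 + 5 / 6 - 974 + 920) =-356445 / 617606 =-0.58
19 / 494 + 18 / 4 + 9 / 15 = 334 / 65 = 5.14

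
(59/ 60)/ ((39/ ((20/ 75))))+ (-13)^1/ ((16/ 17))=-1938331/ 140400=-13.81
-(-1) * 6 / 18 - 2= -5 / 3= -1.67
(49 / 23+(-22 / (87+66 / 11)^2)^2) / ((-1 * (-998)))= 0.00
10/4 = 5/2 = 2.50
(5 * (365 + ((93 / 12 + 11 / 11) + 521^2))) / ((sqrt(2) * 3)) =5436295 * sqrt(2) / 24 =320336.75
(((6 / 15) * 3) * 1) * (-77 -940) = -6102 / 5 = -1220.40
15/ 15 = 1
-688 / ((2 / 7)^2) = -8428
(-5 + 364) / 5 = 359 / 5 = 71.80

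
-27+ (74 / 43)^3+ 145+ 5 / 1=10184585 / 79507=128.10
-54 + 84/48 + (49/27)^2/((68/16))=-2551721/49572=-51.48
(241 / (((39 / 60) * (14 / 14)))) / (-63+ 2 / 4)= -1928 / 325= -5.93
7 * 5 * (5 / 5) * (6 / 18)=11.67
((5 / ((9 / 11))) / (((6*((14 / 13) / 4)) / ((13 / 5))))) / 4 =1859 / 756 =2.46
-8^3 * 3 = -1536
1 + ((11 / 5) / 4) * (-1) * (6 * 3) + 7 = -19 / 10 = -1.90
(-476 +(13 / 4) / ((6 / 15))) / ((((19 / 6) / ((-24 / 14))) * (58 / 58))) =1773 / 7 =253.29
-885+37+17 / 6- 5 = -5101 / 6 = -850.17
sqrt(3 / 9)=sqrt(3) / 3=0.58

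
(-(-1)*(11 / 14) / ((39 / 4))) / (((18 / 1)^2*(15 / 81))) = 0.00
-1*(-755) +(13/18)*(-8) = 6743/9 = 749.22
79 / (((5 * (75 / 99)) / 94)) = 245058 / 125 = 1960.46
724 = 724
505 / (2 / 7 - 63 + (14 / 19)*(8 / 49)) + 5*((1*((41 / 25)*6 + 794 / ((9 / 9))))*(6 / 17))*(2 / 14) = 38553281 / 198135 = 194.58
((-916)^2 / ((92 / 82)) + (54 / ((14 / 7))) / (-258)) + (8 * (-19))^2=770958.16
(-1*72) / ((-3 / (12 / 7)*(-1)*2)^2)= -288 / 49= -5.88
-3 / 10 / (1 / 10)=-3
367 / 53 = 6.92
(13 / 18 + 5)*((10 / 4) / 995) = 103 / 7164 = 0.01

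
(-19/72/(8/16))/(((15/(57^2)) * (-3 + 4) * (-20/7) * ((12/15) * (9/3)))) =48013/2880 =16.67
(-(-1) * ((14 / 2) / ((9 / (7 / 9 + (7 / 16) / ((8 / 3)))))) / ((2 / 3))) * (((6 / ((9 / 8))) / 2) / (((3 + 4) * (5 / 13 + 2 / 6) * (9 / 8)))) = 2015 / 3888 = 0.52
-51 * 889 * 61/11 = -2765679/11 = -251425.36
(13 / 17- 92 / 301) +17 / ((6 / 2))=94036 / 15351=6.13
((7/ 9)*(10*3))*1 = 70/ 3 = 23.33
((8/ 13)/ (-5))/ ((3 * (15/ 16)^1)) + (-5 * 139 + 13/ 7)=-14192996/ 20475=-693.19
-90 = -90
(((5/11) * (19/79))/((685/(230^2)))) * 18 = 18091800/119053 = 151.96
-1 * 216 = -216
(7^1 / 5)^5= 16807 / 3125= 5.38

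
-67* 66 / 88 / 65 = -201 / 260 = -0.77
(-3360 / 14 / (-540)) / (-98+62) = -1 / 81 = -0.01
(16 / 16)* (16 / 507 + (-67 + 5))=-31418 / 507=-61.97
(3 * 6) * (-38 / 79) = -684 / 79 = -8.66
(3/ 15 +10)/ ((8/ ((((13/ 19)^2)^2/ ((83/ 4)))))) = 1456611/ 108166430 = 0.01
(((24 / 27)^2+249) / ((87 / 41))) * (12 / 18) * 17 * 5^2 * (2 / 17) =82955300 / 21141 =3923.91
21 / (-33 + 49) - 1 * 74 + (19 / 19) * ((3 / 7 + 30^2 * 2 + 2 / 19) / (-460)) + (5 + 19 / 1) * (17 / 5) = 1223183 / 244720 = 5.00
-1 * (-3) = 3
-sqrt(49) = -7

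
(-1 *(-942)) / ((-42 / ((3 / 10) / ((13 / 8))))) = -1884 / 455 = -4.14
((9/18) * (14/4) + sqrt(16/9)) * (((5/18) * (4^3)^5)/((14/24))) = 99321118720/63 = 1576525693.97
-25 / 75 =-1 / 3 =-0.33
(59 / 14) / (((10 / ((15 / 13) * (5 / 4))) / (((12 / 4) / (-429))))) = -0.00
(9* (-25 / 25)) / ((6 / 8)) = -12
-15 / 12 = -5 / 4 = -1.25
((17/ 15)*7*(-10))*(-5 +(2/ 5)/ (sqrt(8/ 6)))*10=11900/ 3 -476*sqrt(3)/ 3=3691.85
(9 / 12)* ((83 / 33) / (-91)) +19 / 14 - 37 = -142797 / 4004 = -35.66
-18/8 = -9/4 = -2.25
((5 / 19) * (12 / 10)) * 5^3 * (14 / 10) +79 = 2551 / 19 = 134.26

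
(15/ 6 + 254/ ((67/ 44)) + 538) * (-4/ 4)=-707.31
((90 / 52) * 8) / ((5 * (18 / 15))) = 30 / 13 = 2.31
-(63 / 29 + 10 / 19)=-1487 / 551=-2.70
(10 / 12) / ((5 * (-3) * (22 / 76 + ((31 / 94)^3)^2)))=-6553762920032 / 34300317291723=-0.19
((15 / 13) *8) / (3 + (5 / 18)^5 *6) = 37791360 / 12322817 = 3.07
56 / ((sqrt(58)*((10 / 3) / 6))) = 252*sqrt(58) / 145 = 13.24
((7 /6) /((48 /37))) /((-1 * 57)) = -259 /16416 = -0.02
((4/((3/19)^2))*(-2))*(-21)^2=-141512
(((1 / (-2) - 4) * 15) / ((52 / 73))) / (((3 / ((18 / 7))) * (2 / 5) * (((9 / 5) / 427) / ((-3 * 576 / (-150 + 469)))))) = 1082079000 / 4147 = 260930.55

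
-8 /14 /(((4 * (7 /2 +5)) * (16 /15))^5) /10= -151875 /166748733046784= -0.00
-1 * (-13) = 13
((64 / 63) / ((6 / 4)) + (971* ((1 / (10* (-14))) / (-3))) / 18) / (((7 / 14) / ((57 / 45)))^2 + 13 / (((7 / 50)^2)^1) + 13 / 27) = 15391957 / 12683275030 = 0.00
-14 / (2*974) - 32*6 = -192.01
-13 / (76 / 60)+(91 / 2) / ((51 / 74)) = 54028 / 969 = 55.76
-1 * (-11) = 11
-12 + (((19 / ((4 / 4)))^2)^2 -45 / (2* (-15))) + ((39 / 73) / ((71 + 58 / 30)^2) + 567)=11434639970845 / 87369028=130877.50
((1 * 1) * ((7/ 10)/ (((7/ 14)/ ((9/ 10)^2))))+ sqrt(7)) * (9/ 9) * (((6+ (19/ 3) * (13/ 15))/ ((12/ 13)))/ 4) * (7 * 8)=987987/ 5000+ 47047 * sqrt(7)/ 270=658.61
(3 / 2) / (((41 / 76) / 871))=99294 / 41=2421.80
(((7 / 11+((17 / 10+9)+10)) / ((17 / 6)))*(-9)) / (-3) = 21123 / 935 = 22.59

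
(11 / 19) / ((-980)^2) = 11 / 18247600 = 0.00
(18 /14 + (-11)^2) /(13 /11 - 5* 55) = -0.45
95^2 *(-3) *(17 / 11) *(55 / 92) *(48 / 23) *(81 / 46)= -1118468250 / 12167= -91926.38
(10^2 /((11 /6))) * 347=208200 /11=18927.27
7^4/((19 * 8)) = 2401/152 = 15.80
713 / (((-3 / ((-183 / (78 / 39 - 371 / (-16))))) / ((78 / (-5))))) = -134688 / 5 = -26937.60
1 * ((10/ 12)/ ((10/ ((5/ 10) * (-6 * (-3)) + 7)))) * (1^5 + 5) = 8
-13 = -13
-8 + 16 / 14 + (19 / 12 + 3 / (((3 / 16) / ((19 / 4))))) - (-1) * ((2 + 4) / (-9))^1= 70.06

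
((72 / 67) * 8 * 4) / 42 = 384 / 469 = 0.82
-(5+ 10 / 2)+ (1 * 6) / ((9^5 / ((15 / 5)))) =-65608 / 6561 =-10.00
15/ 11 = 1.36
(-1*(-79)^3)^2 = 243087455521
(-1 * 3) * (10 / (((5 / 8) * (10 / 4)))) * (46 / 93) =-9.50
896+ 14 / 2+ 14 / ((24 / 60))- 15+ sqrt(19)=927.36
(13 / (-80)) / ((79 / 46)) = -0.09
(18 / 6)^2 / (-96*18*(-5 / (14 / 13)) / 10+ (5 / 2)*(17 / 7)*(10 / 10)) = 126 / 11317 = 0.01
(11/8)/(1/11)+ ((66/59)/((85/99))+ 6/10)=683159/40120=17.03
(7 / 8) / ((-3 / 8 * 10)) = -7 / 30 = -0.23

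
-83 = -83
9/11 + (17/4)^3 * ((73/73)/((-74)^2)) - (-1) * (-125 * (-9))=4340200219/3855104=1125.83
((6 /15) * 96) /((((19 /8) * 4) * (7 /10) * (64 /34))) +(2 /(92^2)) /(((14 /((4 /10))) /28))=2158453 /703570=3.07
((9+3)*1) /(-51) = -4 /17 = -0.24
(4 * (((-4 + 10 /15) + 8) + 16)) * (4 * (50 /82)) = 24800 /123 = 201.63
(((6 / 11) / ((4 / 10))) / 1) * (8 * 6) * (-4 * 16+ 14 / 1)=-36000 / 11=-3272.73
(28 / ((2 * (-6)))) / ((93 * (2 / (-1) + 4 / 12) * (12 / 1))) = 7 / 5580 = 0.00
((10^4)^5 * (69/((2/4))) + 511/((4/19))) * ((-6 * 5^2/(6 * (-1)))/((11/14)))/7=1380000000000000000242725/22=62727272727272727283760.23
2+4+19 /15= 109 /15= 7.27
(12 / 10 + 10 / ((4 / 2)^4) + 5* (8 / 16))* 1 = 173 / 40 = 4.32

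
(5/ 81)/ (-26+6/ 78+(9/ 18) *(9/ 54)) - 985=-107204705/ 108837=-985.00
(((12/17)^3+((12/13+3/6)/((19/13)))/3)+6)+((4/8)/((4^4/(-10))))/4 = 6.67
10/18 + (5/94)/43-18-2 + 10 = -9.44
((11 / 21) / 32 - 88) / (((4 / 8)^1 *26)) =-59125 / 8736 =-6.77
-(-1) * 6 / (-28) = -3 / 14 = -0.21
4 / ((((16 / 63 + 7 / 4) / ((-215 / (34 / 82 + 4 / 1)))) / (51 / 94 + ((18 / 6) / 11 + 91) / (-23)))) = 333.03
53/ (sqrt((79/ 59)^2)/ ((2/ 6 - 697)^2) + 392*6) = 13659048700/ 606152501511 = 0.02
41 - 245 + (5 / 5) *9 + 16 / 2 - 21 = -208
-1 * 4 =-4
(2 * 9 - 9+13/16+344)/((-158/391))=-2213451/2528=-875.57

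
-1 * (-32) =32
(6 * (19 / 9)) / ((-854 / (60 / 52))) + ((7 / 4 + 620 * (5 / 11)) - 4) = 68278671 / 244244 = 279.55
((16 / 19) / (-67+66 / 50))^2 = 40000 / 243328801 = 0.00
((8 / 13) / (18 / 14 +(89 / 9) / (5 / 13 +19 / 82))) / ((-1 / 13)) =-331128 / 717335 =-0.46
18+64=82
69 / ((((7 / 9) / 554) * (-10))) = -172017 / 35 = -4914.77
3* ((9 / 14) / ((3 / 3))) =27 / 14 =1.93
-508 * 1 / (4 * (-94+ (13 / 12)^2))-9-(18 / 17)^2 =-33813243 / 3863063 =-8.75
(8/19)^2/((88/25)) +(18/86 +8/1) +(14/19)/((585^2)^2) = 165178824197452693/19998241423070625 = 8.26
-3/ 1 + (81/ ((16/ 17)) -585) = -8031/ 16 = -501.94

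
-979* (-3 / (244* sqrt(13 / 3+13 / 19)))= 267* sqrt(16302) / 6344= 5.37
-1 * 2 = -2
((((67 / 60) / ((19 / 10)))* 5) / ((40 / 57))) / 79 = 67 / 1264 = 0.05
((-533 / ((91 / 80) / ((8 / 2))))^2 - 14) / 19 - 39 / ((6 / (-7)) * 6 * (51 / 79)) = 105352525927 / 569772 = 184902.95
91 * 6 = 546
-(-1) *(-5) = -5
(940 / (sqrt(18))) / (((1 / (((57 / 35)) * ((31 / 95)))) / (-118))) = -343852 * sqrt(2) / 35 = -13893.72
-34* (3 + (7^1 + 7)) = -578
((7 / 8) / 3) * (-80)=-70 / 3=-23.33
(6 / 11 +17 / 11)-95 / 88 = 89 / 88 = 1.01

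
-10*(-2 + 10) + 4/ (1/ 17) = -12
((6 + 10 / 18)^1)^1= 59 / 9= 6.56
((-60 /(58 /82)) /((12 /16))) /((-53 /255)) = 836400 /1537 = 544.18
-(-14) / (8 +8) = 7 / 8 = 0.88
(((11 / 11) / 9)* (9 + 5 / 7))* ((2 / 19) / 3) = 136 / 3591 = 0.04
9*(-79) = -711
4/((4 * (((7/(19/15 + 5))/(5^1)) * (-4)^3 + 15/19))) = -893/12063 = -0.07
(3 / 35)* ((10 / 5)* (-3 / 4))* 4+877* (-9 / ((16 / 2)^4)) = -349983 / 143360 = -2.44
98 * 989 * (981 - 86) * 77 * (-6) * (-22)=881678111160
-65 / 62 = -1.05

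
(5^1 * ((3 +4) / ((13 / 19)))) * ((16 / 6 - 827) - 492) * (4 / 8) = -2626085 / 78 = -33667.76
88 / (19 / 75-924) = -6600 / 69281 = -0.10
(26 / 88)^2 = 0.09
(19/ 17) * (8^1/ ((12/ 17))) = 38/ 3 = 12.67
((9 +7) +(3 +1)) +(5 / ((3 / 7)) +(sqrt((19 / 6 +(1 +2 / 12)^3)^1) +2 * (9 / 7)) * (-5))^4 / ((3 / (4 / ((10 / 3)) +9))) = 541056875 * sqrt(6162) / 2000376 +5769335570245 / 112021056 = 72734.30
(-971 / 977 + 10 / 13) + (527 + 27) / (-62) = -3606620 / 393731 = -9.16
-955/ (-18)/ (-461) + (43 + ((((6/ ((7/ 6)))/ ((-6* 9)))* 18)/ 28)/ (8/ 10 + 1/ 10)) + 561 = 245513153/ 406602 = 603.82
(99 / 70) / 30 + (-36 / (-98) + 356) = 1746431 / 4900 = 356.41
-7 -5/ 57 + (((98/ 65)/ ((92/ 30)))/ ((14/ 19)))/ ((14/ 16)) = -107800/ 17043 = -6.33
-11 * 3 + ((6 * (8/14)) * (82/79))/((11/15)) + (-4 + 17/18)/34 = -105120593/3722796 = -28.24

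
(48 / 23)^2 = 2304 / 529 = 4.36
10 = 10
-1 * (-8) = 8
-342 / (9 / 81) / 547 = -3078 / 547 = -5.63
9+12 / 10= 51 / 5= 10.20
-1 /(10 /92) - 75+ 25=-296 /5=-59.20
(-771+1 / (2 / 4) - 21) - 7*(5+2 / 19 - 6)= -14891 / 19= -783.74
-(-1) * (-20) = -20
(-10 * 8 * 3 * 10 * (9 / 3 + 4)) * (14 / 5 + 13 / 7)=-78240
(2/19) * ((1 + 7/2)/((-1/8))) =-72/19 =-3.79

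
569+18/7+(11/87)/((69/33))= 8006848/14007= 571.63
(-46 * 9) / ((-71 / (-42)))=-17388 / 71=-244.90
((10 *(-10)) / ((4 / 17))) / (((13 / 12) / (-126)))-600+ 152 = 636776 / 13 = 48982.77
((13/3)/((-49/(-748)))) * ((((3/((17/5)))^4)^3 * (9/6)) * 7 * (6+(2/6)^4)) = 223102832519531250/239903274153431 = 929.97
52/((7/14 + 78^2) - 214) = 0.01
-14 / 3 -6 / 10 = -79 / 15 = -5.27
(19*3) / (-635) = -57 / 635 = -0.09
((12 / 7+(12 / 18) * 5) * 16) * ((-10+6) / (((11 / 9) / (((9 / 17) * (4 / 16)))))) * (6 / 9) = -30528 / 1309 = -23.32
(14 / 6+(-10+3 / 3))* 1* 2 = -40 / 3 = -13.33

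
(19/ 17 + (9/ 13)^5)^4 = 2.66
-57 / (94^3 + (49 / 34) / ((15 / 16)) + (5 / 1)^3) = -14535 / 211831187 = -0.00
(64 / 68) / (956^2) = 1 / 971057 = 0.00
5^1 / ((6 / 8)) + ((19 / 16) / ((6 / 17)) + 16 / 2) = 577 / 32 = 18.03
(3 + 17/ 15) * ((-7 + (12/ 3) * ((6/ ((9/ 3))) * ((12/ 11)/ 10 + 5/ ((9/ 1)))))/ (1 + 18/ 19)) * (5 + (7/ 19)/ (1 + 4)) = -24893372/ 1373625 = -18.12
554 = 554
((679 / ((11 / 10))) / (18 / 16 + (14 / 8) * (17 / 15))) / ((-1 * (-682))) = 0.29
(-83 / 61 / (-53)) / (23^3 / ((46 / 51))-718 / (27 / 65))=4482 / 2053255669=0.00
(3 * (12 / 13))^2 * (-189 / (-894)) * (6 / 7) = 34992 / 25181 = 1.39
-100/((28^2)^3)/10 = -5/240945152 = -0.00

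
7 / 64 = 0.11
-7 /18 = -0.39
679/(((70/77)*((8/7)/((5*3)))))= 156849/16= 9803.06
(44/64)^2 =121/256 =0.47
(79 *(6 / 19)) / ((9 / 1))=158 / 57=2.77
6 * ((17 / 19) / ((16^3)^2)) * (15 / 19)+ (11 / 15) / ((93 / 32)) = 1065958262951 / 4224461045760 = 0.25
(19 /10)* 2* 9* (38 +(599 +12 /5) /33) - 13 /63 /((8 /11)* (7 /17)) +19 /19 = 1865869267 /970200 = 1923.18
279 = 279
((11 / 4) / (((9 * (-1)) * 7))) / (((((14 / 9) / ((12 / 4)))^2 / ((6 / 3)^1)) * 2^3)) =-891 / 21952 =-0.04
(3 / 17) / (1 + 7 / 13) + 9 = 3099 / 340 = 9.11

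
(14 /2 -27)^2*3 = 1200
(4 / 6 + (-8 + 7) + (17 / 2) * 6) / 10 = 76 / 15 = 5.07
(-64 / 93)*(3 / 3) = -64 / 93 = -0.69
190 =190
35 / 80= 7 / 16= 0.44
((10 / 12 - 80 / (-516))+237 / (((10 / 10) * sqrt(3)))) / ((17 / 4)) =10 / 43+316 * sqrt(3) / 17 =32.43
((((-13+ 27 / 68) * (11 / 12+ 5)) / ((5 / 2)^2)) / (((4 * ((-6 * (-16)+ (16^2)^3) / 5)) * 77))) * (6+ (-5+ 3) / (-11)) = -60847 / 852622995840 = -0.00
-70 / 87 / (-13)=70 / 1131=0.06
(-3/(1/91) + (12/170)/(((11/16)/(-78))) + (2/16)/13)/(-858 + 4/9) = 245919033/750498320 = 0.33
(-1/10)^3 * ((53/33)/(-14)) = 53/462000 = 0.00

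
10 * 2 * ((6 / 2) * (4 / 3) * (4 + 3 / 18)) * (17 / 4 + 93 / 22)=93250 / 33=2825.76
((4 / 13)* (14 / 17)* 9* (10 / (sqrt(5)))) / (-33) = -336* sqrt(5) / 2431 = -0.31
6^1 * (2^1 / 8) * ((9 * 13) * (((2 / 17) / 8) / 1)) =351 / 136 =2.58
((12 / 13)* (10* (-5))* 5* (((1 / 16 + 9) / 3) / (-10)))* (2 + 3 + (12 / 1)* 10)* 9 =78425.48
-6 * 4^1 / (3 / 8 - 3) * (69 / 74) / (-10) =-1104 / 1295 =-0.85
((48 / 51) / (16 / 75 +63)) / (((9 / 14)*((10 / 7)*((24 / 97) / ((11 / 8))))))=23765 / 263772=0.09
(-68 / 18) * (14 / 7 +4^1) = -68 / 3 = -22.67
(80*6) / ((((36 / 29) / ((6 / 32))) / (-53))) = -7685 / 2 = -3842.50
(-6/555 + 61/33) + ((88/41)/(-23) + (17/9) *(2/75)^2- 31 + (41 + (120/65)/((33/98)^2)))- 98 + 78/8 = -669312188417179/11113917457500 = -60.22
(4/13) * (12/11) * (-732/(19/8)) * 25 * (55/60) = -585600/247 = -2370.85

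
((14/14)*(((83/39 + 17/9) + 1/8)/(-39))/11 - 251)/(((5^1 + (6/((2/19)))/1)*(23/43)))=-4334031103/572601744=-7.57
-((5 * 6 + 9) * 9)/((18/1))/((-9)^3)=13/486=0.03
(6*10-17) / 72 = 43 / 72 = 0.60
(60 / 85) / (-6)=-2 / 17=-0.12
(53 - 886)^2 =693889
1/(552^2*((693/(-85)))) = -85/211159872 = -0.00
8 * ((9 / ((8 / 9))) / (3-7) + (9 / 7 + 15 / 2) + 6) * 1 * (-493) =-1353285 / 28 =-48331.61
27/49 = 0.55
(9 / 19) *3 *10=270 / 19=14.21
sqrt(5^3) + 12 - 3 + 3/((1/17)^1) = 5 * sqrt(5) + 60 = 71.18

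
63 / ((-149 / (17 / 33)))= -357 / 1639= -0.22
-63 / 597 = -0.11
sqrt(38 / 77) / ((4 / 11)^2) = 11 * sqrt(2926) / 112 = 5.31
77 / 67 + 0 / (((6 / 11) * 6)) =77 / 67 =1.15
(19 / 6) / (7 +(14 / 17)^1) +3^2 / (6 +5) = 565 / 462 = 1.22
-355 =-355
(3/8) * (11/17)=33/136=0.24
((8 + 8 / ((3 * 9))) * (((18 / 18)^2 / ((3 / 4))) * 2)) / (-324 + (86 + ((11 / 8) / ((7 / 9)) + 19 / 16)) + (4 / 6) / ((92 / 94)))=-4616192 / 48901347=-0.09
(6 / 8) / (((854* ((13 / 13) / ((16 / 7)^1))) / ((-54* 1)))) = -324 / 2989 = -0.11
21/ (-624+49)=-21/ 575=-0.04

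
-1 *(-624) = 624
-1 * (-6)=6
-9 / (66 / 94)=-141 / 11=-12.82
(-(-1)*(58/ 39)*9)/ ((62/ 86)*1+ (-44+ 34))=-2494/ 1729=-1.44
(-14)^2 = 196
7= 7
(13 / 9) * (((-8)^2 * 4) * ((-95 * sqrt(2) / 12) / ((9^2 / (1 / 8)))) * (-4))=39520 * sqrt(2) / 2187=25.56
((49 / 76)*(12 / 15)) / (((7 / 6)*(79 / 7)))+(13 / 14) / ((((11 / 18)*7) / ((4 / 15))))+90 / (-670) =-10101081 / 271028065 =-0.04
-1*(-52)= 52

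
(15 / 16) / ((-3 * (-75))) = 1 / 240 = 0.00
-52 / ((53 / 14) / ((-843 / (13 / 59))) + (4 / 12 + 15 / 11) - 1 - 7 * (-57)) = -132764632 / 1020490187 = -0.13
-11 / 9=-1.22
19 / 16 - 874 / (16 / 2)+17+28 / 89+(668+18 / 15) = 4118579 / 7120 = 578.45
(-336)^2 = 112896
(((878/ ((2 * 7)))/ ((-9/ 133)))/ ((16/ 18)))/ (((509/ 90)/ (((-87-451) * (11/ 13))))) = 1110645855/ 13234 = 83923.67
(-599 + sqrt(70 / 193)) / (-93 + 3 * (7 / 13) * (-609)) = 7787 / 13998 - 13 * sqrt(13510) / 2701614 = 0.56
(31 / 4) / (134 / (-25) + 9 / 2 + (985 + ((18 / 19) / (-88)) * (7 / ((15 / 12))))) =161975 / 20567266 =0.01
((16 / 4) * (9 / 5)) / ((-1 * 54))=-2 / 15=-0.13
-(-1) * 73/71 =73/71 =1.03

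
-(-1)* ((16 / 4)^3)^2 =4096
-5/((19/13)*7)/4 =-65/532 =-0.12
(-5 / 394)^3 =-125 / 61162984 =-0.00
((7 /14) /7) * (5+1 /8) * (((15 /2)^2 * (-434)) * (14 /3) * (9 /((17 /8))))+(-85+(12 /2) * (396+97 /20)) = -14816479 /85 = -174311.52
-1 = -1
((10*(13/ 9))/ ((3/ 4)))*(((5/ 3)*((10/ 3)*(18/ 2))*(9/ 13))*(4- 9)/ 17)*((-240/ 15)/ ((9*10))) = 16000/ 459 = 34.86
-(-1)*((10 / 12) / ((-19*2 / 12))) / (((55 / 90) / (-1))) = 90 / 209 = 0.43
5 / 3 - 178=-529 / 3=-176.33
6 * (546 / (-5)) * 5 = -3276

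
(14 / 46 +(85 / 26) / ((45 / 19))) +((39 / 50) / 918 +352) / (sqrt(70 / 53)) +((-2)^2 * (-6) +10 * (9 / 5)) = -23225 / 5382 +5385613 * sqrt(3710) / 1071000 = 301.97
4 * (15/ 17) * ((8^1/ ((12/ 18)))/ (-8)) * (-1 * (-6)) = -31.76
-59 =-59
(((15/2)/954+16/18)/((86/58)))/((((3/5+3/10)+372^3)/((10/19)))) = 1240475/200617707259701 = 0.00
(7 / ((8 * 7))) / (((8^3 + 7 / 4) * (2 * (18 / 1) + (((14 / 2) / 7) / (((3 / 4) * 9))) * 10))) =9 / 1386440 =0.00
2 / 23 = 0.09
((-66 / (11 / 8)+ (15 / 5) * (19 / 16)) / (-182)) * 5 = 3555 / 2912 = 1.22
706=706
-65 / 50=-13 / 10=-1.30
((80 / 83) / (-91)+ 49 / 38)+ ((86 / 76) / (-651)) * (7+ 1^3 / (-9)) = 1402535 / 1107054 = 1.27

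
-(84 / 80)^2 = -441 / 400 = -1.10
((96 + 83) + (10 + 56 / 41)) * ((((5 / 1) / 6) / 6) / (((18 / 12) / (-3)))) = -39025 / 738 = -52.88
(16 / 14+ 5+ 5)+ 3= 99 / 7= 14.14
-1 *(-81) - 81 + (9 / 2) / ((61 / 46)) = 207 / 61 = 3.39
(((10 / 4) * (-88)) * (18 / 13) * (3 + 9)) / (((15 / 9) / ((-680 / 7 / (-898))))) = -9694080 / 40859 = -237.26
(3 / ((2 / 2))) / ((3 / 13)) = 13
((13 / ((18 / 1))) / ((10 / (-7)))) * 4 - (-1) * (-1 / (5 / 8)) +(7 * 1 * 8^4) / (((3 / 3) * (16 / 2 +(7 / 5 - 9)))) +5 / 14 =45156343 / 630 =71676.73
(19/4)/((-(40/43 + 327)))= -817/56404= -0.01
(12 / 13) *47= 564 / 13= 43.38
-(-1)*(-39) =-39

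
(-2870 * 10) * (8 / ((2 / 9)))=-1033200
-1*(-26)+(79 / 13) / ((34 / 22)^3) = 1765743 / 63869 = 27.65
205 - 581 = -376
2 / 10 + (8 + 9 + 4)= 106 / 5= 21.20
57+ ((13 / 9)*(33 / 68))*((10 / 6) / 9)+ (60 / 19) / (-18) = 5960389 / 104652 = 56.95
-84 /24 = -7 /2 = -3.50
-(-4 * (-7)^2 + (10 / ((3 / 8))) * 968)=-76852 / 3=-25617.33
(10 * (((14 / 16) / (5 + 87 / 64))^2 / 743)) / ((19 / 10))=0.00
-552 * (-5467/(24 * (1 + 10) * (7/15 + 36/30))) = 34293/5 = 6858.60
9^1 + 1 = 10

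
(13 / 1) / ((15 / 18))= 78 / 5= 15.60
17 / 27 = 0.63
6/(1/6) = 36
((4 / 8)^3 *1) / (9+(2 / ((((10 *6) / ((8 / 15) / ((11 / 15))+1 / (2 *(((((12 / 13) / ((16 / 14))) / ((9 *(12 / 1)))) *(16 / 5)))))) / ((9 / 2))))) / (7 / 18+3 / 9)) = 5005 / 540153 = 0.01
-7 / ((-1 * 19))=7 / 19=0.37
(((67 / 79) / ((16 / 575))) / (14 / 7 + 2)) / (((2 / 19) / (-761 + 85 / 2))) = -1051848075 / 20224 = -52009.89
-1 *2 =-2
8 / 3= 2.67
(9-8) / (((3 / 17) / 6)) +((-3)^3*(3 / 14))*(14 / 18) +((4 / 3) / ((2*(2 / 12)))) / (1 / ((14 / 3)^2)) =2099 / 18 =116.61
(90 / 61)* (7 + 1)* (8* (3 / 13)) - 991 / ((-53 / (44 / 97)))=30.27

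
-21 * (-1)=21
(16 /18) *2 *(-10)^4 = 160000 /9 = 17777.78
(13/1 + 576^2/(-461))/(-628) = 325783/289508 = 1.13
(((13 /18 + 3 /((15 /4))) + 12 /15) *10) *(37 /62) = 7733 /558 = 13.86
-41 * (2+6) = -328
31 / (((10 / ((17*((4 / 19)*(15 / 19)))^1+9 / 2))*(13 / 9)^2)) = 13280679 / 1220180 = 10.88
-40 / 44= -0.91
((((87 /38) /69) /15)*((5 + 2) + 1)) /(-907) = -116 /5945385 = -0.00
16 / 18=8 / 9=0.89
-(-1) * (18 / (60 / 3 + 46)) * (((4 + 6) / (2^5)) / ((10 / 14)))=21 / 176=0.12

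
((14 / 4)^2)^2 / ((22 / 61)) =146461 / 352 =416.08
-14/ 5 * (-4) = 56/ 5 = 11.20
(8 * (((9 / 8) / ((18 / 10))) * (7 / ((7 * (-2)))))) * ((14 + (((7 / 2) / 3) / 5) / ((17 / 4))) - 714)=89243 / 51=1749.86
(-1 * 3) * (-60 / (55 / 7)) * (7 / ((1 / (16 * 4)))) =112896 / 11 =10263.27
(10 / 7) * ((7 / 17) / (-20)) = -1 / 34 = -0.03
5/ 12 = 0.42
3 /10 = 0.30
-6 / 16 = -3 / 8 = -0.38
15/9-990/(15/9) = -1777/3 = -592.33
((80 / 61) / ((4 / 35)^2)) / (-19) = -6125 / 1159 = -5.28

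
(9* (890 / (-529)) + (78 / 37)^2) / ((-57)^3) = 0.00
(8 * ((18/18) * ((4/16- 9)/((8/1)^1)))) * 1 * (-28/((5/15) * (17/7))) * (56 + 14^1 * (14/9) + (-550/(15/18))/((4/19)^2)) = -914583775/204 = -4483253.80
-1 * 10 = -10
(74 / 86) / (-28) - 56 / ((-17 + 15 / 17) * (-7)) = -86941 / 164948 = -0.53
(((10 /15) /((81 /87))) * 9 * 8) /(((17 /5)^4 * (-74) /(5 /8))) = -90625 /27812493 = -0.00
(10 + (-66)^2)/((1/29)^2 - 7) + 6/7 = -12833663/20601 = -622.96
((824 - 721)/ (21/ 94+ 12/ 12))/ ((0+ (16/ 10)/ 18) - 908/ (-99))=159753/ 17572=9.09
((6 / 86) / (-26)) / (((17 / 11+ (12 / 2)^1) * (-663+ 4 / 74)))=1221 / 2276144026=0.00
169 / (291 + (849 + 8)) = 169 / 1148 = 0.15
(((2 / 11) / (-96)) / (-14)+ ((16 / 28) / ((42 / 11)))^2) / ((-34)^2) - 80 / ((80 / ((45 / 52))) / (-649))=64199611708321 / 114308498304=561.63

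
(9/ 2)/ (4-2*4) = -9/ 8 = -1.12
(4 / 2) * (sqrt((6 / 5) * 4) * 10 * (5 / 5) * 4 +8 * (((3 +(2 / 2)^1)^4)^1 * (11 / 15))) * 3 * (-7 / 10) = -157696 / 25-336 * sqrt(30) / 5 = -6675.91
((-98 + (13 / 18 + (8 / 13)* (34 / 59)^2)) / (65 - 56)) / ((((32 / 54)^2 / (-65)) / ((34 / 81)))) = 6721080815 / 8020224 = 838.02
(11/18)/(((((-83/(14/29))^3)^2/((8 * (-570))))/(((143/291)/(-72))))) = 0.00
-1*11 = -11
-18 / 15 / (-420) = 1 / 350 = 0.00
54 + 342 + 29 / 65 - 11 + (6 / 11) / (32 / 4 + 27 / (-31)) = 4686028 / 12155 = 385.52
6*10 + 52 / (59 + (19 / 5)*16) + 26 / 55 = 2006574 / 32945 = 60.91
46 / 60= 23 / 30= 0.77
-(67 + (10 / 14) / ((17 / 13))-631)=67051 / 119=563.45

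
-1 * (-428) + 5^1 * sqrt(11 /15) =sqrt(165) /3 + 428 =432.28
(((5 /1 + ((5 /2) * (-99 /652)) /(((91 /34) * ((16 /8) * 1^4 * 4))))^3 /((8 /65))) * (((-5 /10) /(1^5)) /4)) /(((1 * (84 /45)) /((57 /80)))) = -11307983758442972004375 /235858515532137365504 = -47.94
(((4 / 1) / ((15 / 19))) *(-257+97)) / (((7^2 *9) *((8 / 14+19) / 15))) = -12160 / 8631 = -1.41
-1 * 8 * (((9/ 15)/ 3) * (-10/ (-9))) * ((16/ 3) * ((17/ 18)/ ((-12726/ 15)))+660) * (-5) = 3023670400/ 515403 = 5866.61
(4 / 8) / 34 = 1 / 68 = 0.01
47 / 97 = 0.48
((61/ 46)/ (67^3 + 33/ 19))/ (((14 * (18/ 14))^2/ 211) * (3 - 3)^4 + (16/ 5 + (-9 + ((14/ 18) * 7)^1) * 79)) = -0.00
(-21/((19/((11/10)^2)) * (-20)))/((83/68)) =43197/788500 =0.05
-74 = -74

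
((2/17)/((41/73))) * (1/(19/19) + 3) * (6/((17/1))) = 3504/11849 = 0.30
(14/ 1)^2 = 196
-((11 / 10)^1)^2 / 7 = -121 / 700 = -0.17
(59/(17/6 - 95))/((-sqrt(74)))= 0.07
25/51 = 0.49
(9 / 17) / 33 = 3 / 187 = 0.02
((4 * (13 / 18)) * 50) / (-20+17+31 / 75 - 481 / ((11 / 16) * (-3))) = 178750 / 285399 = 0.63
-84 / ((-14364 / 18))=2 / 19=0.11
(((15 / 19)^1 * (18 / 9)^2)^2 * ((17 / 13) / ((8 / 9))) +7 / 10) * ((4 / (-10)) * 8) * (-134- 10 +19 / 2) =776173676 / 117325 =6615.59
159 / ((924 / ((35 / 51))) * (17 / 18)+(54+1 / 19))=5035 / 41979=0.12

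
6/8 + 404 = 1619/4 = 404.75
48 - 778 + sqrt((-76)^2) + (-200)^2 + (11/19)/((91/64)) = 68029938/1729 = 39346.41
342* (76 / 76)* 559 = 191178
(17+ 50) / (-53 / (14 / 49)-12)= -134 / 395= -0.34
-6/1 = -6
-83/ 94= -0.88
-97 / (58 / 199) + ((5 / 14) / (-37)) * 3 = -2499956 / 7511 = -332.84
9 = 9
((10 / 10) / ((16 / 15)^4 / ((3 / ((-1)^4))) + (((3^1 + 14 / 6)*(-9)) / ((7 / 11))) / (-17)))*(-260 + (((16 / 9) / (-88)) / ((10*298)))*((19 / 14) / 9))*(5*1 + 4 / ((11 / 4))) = -2187277551049875 / 6345399146944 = -344.70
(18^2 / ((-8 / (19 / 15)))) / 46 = -513 / 460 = -1.12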